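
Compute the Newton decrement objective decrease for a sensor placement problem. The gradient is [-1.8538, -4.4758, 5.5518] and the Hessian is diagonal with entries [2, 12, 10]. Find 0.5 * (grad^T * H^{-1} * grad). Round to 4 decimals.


Step 1: H is diagonal, so H^(-1) * g = [-0.9269, -0.373, 0.5552].
Step 2: g^T H^(-1) g = sum_i g_i^2 / H_ii
  = (-1.8538)^2/2 + (-4.4758)^2/12 + (5.5518)^2/10
  = 1.7183 + 1.6694 + 3.0822 = 6.4699
Step 3: Objective decrease = 0.5 * g^T H^(-1) g = 3.235


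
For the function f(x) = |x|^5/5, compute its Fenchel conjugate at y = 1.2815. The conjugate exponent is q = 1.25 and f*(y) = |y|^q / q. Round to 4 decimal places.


The conjugate exponent q satisfies 1/p + 1/q = 1.
p = 5, so q = 5/(5 - 1) = 1.25
|y|^q = 1.2815^1.25 = 1.3635
f*(1.2815) = 1.3635 / 1.25 = 1.0908


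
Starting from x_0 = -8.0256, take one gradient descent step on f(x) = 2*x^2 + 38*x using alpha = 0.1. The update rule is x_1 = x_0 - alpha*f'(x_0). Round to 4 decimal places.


We compute the gradient at x_0 and apply the update.
f'(x) = 4*x + 38
f'(-8.0256) = 4*-8.0256 + 38 = 5.8976
x_1 = -8.0256 - 0.1*5.8976 = -8.6154


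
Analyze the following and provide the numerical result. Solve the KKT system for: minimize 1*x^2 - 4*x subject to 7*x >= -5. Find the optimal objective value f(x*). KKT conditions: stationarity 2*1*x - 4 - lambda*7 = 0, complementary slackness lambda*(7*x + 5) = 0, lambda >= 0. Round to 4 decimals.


Step 1: Try lambda = 0 (constraint inactive).
Stationarity: 2*1*x - 4 = 0
x* = 4/(2*1) = 2.0
Check constraint: 7*2.0 = 14.0 >= -5 -- satisfied.
Step 2: Compute optimal value.
f(x*) = 1*2.0^2 - 4*2.0 = -4.0


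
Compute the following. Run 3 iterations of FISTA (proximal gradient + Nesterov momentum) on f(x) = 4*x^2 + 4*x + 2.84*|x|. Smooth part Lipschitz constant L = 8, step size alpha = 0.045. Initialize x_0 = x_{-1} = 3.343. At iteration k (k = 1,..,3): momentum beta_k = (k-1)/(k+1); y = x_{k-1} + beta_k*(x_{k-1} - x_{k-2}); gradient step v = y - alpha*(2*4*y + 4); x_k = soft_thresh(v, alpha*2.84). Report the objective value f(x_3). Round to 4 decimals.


FISTA on f(x) = 4*x^2 + 4*x + 2.84*|x|
L = 8, alpha = 0.045
Iteration 1: beta = 0.0, y = 3.343 + 0.0*(3.343 - 3.343) = 3.343
  grad(y) = 30.744, v = y - alpha*grad = 1.9595
  prox(v) = soft_thresh(1.9595, 0.1278) = 1.8317
Iteration 2: beta = 0.3333, y = 1.8317 + 0.3333*(1.8317 - 3.343) = 1.328
  grad(y) = 14.6237, v = y - alpha*grad = 0.6699
  prox(v) = soft_thresh(0.6699, 0.1278) = 0.5421
Iteration 3: beta = 0.5, y = 0.5421 + 0.5*(0.5421 - 1.8317) = -0.1027
  grad(y) = 3.1783, v = y - alpha*grad = -0.2457
  prox(v) = soft_thresh(-0.2457, 0.1278) = -0.1179
f(x_3) = 4*(-0.1179)^2 + 4*(-0.1179) + 2.84*|-0.1179| = -0.0812


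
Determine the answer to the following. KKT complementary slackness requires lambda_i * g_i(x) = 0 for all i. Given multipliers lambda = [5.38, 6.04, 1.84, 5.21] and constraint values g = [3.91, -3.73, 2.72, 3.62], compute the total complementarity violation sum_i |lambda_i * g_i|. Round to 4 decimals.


KKT complementary slackness check:
lambda_1 * g_1 = 5.38 * 3.91 = 21.0358
lambda_2 * g_2 = 6.04 * -3.73 = -22.5292
lambda_3 * g_3 = 1.84 * 2.72 = 5.0048
lambda_4 * g_4 = 5.21 * 3.62 = 18.8602
Total violation = 21.0358 + 22.5292 + 5.0048 + 18.8602 = 67.43


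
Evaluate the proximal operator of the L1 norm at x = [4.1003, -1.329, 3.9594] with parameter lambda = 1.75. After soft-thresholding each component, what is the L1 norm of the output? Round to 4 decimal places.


Soft-thresholding with lambda = 1.75:
prox(4.1003) = sign(4.1003)*max(|4.1003| - 1.75, 0) = 2.3503
prox(-1.329) = sign(-1.329)*max(|-1.329| - 1.75, 0) = 0.0
prox(3.9594) = sign(3.9594)*max(|3.9594| - 1.75, 0) = 2.2094
prox(x) = [2.3503, 0.0, 2.2094]
||prox(x)||_1 = 2.3503 + 0.0 + 2.2094 = 4.5597


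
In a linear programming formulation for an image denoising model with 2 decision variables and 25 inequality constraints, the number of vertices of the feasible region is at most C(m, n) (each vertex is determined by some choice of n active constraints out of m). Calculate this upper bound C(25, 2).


Each vertex corresponds to some choice of n active constraints out of m, so the number of vertices is at most C(m, n) = m! / (n!(m-n)!).
m = 25, n = 2
Numerator: 25 * 24
Denominator: 2! = 2
C(25, 2) = 300


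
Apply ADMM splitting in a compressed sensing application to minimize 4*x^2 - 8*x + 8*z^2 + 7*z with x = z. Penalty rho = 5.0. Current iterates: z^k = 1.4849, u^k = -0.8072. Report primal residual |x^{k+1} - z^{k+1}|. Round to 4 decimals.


ADMM iteration with rho = 5.0, z^k = 1.4849, u^k = -0.8072
Step 1: x-update.
Minimize 4*x^2 - 8*x + (5.0/2)*(x - 1.4849 - 0.8072)^2
FOC: (2*4 + 5.0)*x = 8 + 5.0*(1.4849 + 0.8072)
x^{k+1} = 1.497
Step 2: z-update.
Minimize 8*z^2 + 7*z + (5.0/2)*(1.497 - z - 0.8072)^2
FOC: (2*8 + 5.0)*z = -7 + 5.0*(1.497 - 0.8072)
z^{k+1} = -0.1691
Step 3: u-update.
u^{k+1} = -0.8072 + 1.497 + 0.1691 = 0.8589
Step 4: Primal residual = |1.497 + 0.1691| = 1.6661


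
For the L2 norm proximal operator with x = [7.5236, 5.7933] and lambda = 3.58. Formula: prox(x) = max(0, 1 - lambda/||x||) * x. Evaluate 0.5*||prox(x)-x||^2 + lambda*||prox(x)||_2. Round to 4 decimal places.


Step 1: Compute ||x||.
||x|| = 9.4956
Step 2: Compute scaling factor.
scale = max(0, 1 - 3.58/9.4956) = 0.623
Step 3: prox(x) = [4.6871, 3.6091]
||prox(x)|| = 5.9156
Step 4: Proximal objective.
0.5*||prox-x||^2 = 6.4082
lambda*||prox|| = 21.1778
Total = 27.5861


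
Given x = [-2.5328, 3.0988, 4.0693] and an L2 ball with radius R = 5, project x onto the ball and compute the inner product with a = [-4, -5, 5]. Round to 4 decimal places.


Step 1: Compute ||x|| (intermediates to 6 decimals).
||x|| = sqrt((-2.5328)^2 + 3.0988^2 + 4.0693^2) = 5.707612
Step 2: Project.
Since ||x|| > R, scale = R/||x|| = 5/5.707612 = 0.876023, proj(x) = scale * x
proj(x) = [-2.218791, 2.71462, 3.5648]
Step 3: Dot product.
a^T * proj(x) = -4*(-2.218791) - 5*2.71462 + 5*3.5648 = 13.1261


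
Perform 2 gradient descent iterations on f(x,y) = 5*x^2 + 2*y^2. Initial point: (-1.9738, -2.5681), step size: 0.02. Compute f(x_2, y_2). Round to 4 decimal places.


Gradient descent on f(x,y) = 5*x^2 + 2*y^2.
Starting point: (-1.9738, -2.5681), alpha = 0.02
Step 1: grad_x = 2*5*-1.9738 = -19.738, grad_y = 2*2*-2.5681 = -10.2724
  x_1 = -1.9738 - 0.02*-19.738 = -1.579
  y_1 = -2.5681 - 0.02*-10.2724 = -2.3627
Step 2: grad_x = 2*5*-1.579 = -15.7904, grad_y = 2*2*-2.3627 = -9.4506
  x_2 = -1.579 - 0.02*-15.7904 = -1.2632
  y_2 = -2.3627 - 0.02*-9.4506 = -2.1736
f(-1.2632, -2.1736) = 5*(-1.2632)^2 + 2*(-2.1736)^2 = 17.4282


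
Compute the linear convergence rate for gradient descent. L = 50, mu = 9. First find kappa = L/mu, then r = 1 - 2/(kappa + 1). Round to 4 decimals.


Step 1: Compute the condition number.
kappa = L/mu = 50/9 = 5.5556
Step 2: Compute the convergence rate.
r = 1 - 2/(kappa + 1) = 1 - 2*mu/(L + mu) = (L - mu)/(L + mu) = 41/59 = 0.6949


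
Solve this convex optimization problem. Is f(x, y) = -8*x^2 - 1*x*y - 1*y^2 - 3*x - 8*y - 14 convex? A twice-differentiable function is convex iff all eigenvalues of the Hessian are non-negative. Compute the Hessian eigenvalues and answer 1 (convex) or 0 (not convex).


The Hessian of f(x,y) = -8*x^2 - 1*x*y - 1*y^2 - 3*x - 8*y - 14 is:
H = [[-16, -1], [-1, -2]]
Trace = -16 - 2 = -18
Determinant = -16*-2 - (-1)^2 = 31
Discriminant = (-18)^2 - 4*31 = 200.0
Eigenvalues: lambda_1 = -16.0711, lambda_2 = -1.9289
The function is not convex.

0


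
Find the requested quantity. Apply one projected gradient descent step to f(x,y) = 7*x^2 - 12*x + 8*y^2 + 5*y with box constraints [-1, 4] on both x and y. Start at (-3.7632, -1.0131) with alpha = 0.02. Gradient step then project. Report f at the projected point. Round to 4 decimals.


Step 1: Compute gradient at (-3.7632, -1.0131).
grad_x = 2*7*-3.7632 - 12 = -64.6848
grad_y = 2*8*-1.0131 + 5 = -11.2096
Step 2: Gradient step.
x_raw = -3.7632 - 0.02*-64.6848 = -2.4695
y_raw = -1.0131 - 0.02*-11.2096 = -0.7889
Step 3: Project onto [-1, 4].
x_proj = clip(-2.4695) = -1.0
y_proj = clip(-0.7889) = -0.7889
Step 4: Evaluate f.
f(-1.0, -0.7889) = 20.0345


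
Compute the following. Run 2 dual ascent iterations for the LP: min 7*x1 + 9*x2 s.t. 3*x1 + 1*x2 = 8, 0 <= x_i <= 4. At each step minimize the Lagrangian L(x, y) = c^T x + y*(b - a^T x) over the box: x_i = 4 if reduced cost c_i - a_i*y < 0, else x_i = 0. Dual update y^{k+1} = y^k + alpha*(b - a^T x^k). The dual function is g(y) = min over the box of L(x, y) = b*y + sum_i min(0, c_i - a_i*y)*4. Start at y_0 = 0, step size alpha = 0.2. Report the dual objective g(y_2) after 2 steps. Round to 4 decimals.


Dual ascent for LP: min 7*x1 + 9*x2, 3*x1 + 1*x2 = 8, 0 <= x_i <= 4
Step 1: y^k = 0.0, reduced costs: (7.0, 9.0)
  x^k = (0.0, 0.0), subgradient = b - a^T x = 8.0
  y^{k+1} = 0.0 + 0.2*8.0 = 1.6
Step 2: y^k = 1.6, reduced costs: (2.2, 7.4)
  x^k = (0.0, 0.0), subgradient = b - a^T x = 8.0
  y^{k+1} = 1.6 + 0.2*8.0 = 3.2
Dual objective at y_2 = 3.2: reduced costs (-2.6, 5.8), box minimizer x = (4.0, 0.0)
g(y_2) = b*y + (c1 - a1*y)*x1 + (c2 - a2*y)*x2 = 8*3.2 + (-2.6)*4.0 + 5.8*0.0 = 25.6 - 10.4 + 0.0 = 15.2


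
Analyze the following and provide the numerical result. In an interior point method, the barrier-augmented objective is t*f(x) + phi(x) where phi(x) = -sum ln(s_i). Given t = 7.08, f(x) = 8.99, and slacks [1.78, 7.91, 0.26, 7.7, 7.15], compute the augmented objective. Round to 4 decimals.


Step 1: Compute log-barrier.
ln values: [0.5766, 2.0681, -1.3471, 2.0412, 1.9671]
phi = -(0.5766 + 2.0681 - 1.3471 + 2.0412 + 1.9671) = -5.306
Step 2: Compute augmented objective.
t*f(x) = 7.08*8.99 = 63.6492
Total = 63.6492 - 5.306 = 58.3432


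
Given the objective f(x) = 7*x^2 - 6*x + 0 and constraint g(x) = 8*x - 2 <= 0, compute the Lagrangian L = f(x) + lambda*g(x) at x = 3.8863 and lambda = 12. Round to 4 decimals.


Step 1: Evaluate f(x).
f(3.8863) = 7*3.8863^2 - 6*3.8863 + 0 = 82.4055
Step 2: Evaluate g(x).
g(3.8863) = 8*3.8863 - 2 = 29.0904
Step 3: Compute Lagrangian.
L = 82.4055 + 12*29.0904 = 431.4903


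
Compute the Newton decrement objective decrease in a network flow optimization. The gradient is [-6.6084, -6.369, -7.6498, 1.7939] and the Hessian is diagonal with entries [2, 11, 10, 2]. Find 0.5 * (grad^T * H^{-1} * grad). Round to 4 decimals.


Step 1: H is diagonal, so H^(-1) * g = [-3.3042, -0.579, -0.765, 0.897].
Step 2: g^T H^(-1) g = sum_i g_i^2 / H_ii
  = (-6.6084)^2/2 + (-6.369)^2/11 + (-7.6498)^2/10 + (1.7939)^2/2
  = 21.8355 + 3.6877 + 5.8519 + 1.609 = 32.9841
Step 3: Objective decrease = 0.5 * g^T H^(-1) g = 16.4921


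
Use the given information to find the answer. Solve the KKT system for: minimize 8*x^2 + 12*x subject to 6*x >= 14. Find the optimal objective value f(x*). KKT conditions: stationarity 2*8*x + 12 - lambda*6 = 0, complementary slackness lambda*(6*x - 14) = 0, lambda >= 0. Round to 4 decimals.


Step 1: Try lambda = 0 (constraint inactive).
x_unc = -12/(2*8) = -0.75
Check: 6*-0.75 = -4.5 < 14 -- violated!
Step 2: Constraint must be active: 6*x = 14
x* = 14/6 = 7/3 = 2.3333 (rounded; the exact value 7/3 is used below)
lambda = (2*8*(7/3) + 12)/6 = 8.2222
Step 3: Compute optimal value.
f(x*) = 8*(7/3)^2 + 12*(7/3) = 71.5556


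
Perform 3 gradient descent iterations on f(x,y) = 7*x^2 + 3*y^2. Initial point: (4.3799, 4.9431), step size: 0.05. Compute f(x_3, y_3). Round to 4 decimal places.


Gradient descent on f(x,y) = 7*x^2 + 3*y^2.
Starting point: (4.3799, 4.9431), alpha = 0.05
Step 1: grad_x = 2*7*4.3799 = 61.3186, grad_y = 2*3*4.9431 = 29.6586
  x_1 = 4.3799 - 0.05*61.3186 = 1.314
  y_1 = 4.9431 - 0.05*29.6586 = 3.4602
Step 2: grad_x = 2*7*1.314 = 18.3956, grad_y = 2*3*3.4602 = 20.761
  x_2 = 1.314 - 0.05*18.3956 = 0.3942
  y_2 = 3.4602 - 0.05*20.761 = 2.4221
Step 3: grad_x = 2*7*0.3942 = 5.5187, grad_y = 2*3*2.4221 = 14.5327
  x_3 = 0.3942 - 0.05*5.5187 = 0.1183
  y_3 = 2.4221 - 0.05*14.5327 = 1.6955
f(0.1183, 1.6955) = 7*0.1183^2 + 3*1.6955^2 = 8.7219


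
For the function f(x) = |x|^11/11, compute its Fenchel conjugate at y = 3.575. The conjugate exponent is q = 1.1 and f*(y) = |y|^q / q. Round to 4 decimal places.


The conjugate exponent q satisfies 1/p + 1/q = 1.
p = 11, so q = 11/(11 - 1) = 1.1
|y|^q = 3.575^1.1 = 4.0607
f*(3.575) = 4.0607 / 1.1 = 3.6916


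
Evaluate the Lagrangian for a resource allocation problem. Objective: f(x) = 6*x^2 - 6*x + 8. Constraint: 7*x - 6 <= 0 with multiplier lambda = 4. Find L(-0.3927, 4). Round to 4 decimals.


Step 1: Evaluate f(x).
f(-0.3927) = 6*(-0.3927)^2 - 6*(-0.3927) + 8 = 11.2815
Step 2: Evaluate g(x).
g(-0.3927) = 7*-0.3927 - 6 = -8.7489
Step 3: Compute Lagrangian.
L = 11.2815 + 4*-8.7489 = -23.7141


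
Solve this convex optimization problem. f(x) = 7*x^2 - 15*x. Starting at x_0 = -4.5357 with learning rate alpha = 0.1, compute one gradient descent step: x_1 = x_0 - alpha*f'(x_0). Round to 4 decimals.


We compute the gradient at x_0 and apply the update.
f'(x) = 14*x - 15
f'(-4.5357) = 14*-4.5357 - 15 = -78.4998
x_1 = -4.5357 - 0.1*-78.4998 = 3.3143


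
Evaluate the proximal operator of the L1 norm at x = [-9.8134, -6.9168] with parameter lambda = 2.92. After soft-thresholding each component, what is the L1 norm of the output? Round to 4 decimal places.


Soft-thresholding with lambda = 2.92:
prox(-9.8134) = sign(-9.8134)*max(|-9.8134| - 2.92, 0) = -6.8934
prox(-6.9168) = sign(-6.9168)*max(|-6.9168| - 2.92, 0) = -3.9968
prox(x) = [-6.8934, -3.9968]
||prox(x)||_1 = 6.8934 + 3.9968 = 10.8902


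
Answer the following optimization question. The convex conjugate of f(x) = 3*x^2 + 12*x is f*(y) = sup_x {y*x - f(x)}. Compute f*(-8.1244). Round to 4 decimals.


f*(y) = sup_x {y*x - a*x^2 - b*x} = sup_x {(y-b)*x - a*x^2}
FOC: (y - b) - 2a*x = 0 => x* = (y - b)/(2a)
x* = (-8.1244 - 12)/(2*3) = -3.3541
f*(-8.1244) = (y-b)^2/(4a) = (-8.1244 - 12)^2/(4*3)
= 404.9915/12 = 33.7493


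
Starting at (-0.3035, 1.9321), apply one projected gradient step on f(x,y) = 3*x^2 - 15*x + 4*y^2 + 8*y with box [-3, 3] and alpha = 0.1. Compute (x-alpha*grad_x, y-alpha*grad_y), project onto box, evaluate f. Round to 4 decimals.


Step 1: Compute gradient at (-0.3035, 1.9321).
grad_x = 2*3*-0.3035 - 15 = -16.821
grad_y = 2*4*1.9321 + 8 = 23.4568
Step 2: Gradient step.
x_raw = -0.3035 - 0.1*-16.821 = 1.3786
y_raw = 1.9321 - 0.1*23.4568 = -0.4136
Step 3: Project onto [-3, 3].
x_proj = clip(1.3786) = 1.3786
y_proj = clip(-0.4136) = -0.4136
Step 4: Evaluate f.
f(1.3786, -0.4136) = -17.6018


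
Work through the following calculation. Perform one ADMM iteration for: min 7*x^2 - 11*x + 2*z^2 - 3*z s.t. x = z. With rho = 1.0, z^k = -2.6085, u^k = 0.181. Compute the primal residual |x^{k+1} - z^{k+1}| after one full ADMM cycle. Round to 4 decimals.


ADMM iteration with rho = 1.0, z^k = -2.6085, u^k = 0.181
Step 1: x-update.
Minimize 7*x^2 - 11*x + (1.0/2)*(x + 2.6085 + 0.181)^2
FOC: (2*7 + 1.0)*x = 11 + 1.0*(-2.6085 - 0.181)
x^{k+1} = 0.5474
Step 2: z-update.
Minimize 2*z^2 - 3*z + (1.0/2)*(0.5474 - z + 0.181)^2
FOC: (2*2 + 1.0)*z = 3 + 1.0*(0.5474 + 0.181)
z^{k+1} = 0.7457
Step 3: u-update.
u^{k+1} = 0.181 + 0.5474 - 0.7457 = -0.0173
Step 4: Primal residual = |0.5474 - 0.7457| = 0.1983


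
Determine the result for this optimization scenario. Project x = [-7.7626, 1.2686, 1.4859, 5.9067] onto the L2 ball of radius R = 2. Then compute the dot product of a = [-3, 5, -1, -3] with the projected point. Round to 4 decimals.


Step 1: Compute ||x|| (intermediates to 6 decimals).
||x|| = sqrt((-7.7626)^2 + 1.2686^2 + 1.4859^2 + 5.9067^2) = 9.948081
Step 2: Project.
Since ||x|| > R, scale = R/||x|| = 2/9.948081 = 0.201044, proj(x) = scale * x
proj(x) = [-1.560624, 0.255044, 0.298731, 1.187507]
Step 3: Dot product.
a^T * proj(x) = -3*(-1.560624) + 5*0.255044 - 1*0.298731 - 3*1.187507 = 2.0958


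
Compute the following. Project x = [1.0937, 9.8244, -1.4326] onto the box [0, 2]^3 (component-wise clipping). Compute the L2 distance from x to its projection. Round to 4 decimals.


Project each component onto [0, 2].
clip(1.0937) = 1.0937, clip(9.8244) = 2.0, clip(-1.4326) = 0.0
Projection = [1.0937, 2.0, 0.0]
Squared diffs: [0.0, 61.2212, 2.0523]
Distance = sqrt(63.2735) = 7.9545


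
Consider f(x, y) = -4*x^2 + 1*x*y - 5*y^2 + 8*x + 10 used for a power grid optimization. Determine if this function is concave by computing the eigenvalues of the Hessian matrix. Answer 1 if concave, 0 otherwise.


The Hessian of f(x,y) = -4*x^2 + 1*x*y - 5*y^2 + 8*x + 10 is:
H = [[-8, 1], [1, -10]]
Trace = -8 - 10 = -18
Determinant = -8*-10 - (1)^2 = 79
Discriminant = (-18)^2 - 4*79 = 8.0
Eigenvalues: lambda_1 = -10.4142, lambda_2 = -7.5858
The function is concave.

1


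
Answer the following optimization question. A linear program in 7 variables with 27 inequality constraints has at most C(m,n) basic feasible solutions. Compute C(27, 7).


Each vertex corresponds to some choice of n active constraints out of m, so the number of vertices is at most C(m, n) = m! / (n!(m-n)!).
m = 27, n = 7
Numerator: 27 * 26 * 25 * 24 * 23 * 22 * 21
Denominator: 7! = 5040
C(27, 7) = 888030


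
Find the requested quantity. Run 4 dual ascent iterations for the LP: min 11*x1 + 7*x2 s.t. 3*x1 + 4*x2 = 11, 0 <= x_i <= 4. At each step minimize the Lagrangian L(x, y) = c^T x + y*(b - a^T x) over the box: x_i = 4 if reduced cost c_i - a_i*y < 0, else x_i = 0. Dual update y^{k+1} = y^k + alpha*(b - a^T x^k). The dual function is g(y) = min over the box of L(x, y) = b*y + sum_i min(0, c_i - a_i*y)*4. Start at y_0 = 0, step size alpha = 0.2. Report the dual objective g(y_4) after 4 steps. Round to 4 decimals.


Dual ascent for LP: min 11*x1 + 7*x2, 3*x1 + 4*x2 = 11, 0 <= x_i <= 4
Step 1: y^k = 0.0, reduced costs: (11.0, 7.0)
  x^k = (0.0, 0.0), subgradient = b - a^T x = 11.0
  y^{k+1} = 0.0 + 0.2*11.0 = 2.2
Step 2: y^k = 2.2, reduced costs: (4.4, -1.8)
  x^k = (0.0, 4.0), subgradient = b - a^T x = -5.0
  y^{k+1} = 2.2 + 0.2*-5.0 = 1.2
Step 3: y^k = 1.2, reduced costs: (7.4, 2.2)
  x^k = (0.0, 0.0), subgradient = b - a^T x = 11.0
  y^{k+1} = 1.2 + 0.2*11.0 = 3.4
Step 4: y^k = 3.4, reduced costs: (0.8, -6.6)
  x^k = (0.0, 4.0), subgradient = b - a^T x = -5.0
  y^{k+1} = 3.4 + 0.2*-5.0 = 2.4
Dual objective at y_4 = 2.4: reduced costs (3.8, -2.6), box minimizer x = (0.0, 4.0)
g(y_4) = b*y + (c1 - a1*y)*x1 + (c2 - a2*y)*x2 = 11*2.4 + 3.8*0.0 + (-2.6)*4.0 = 26.4 + 0.0 - 10.4 = 16.0


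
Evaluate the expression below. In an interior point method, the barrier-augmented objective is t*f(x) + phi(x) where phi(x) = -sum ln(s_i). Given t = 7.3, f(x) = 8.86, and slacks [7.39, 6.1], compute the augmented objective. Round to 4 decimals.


Step 1: Compute log-barrier.
ln values: [2.0001, 1.8083]
phi = -(2.0001 + 1.8083) = -3.8084
Step 2: Compute augmented objective.
t*f(x) = 7.3*8.86 = 64.678
Total = 64.678 - 3.8084 = 60.8696


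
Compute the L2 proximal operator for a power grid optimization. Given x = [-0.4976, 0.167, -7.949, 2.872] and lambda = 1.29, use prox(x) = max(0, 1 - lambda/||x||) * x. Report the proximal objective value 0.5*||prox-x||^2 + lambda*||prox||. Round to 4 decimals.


Step 1: Compute ||x||.
||x|| = 8.4682
Step 2: Compute scaling factor.
scale = max(0, 1 - 1.29/8.4682) = 0.8477
Step 3: prox(x) = [-0.4218, 0.1416, -6.7381, 2.4345]
||prox(x)|| = 7.1782
Step 4: Proximal objective.
0.5*||prox-x||^2 = 0.8321
lambda*||prox|| = 9.2599
Total = 10.0919


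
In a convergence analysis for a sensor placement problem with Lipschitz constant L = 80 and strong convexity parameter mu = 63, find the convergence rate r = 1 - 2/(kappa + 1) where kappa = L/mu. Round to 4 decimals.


Step 1: Compute the condition number.
kappa = L/mu = 80/63 = 1.2698
Step 2: Compute the convergence rate.
r = 1 - 2/(kappa + 1) = 1 - 2*mu/(L + mu) = (L - mu)/(L + mu) = 17/143 = 0.1189


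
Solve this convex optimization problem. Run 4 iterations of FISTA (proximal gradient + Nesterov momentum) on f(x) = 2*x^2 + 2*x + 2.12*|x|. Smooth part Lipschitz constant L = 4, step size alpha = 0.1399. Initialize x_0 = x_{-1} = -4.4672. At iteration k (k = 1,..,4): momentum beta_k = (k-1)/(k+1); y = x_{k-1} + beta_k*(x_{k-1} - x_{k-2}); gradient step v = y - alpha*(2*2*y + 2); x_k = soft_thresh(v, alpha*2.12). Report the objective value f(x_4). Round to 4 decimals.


FISTA on f(x) = 2*x^2 + 2*x + 2.12*|x|
L = 4, alpha = 0.1399
Iteration 1: beta = 0.0, y = -4.4672 + 0.0*(-4.4672 + 4.4672) = -4.4672
  grad(y) = -15.8688, v = y - alpha*grad = -2.2472
  prox(v) = soft_thresh(-2.2472, 0.2966) = -1.9506
Iteration 2: beta = 0.3333, y = -1.9506 + 0.3333*(-1.9506 + 4.4672) = -1.1117
  grad(y) = -2.4468, v = y - alpha*grad = -0.7694
  prox(v) = soft_thresh(-0.7694, 0.2966) = -0.4728
Iteration 3: beta = 0.5, y = -0.4728 + 0.5*(-0.4728 + 1.9506) = 0.2661
  grad(y) = 3.0643, v = y - alpha*grad = -0.1626
  prox(v) = soft_thresh(-0.1626, 0.2966) = 0.0
Iteration 4: beta = 0.6, y = 0.0 + 0.6*(0.0 + 0.4728) = 0.2837
  grad(y) = 3.1347, v = y - alpha*grad = -0.1549
  prox(v) = soft_thresh(-0.1549, 0.2966) = 0.0
f(x_4) = 2*0.0^2 + 2*0.0 + 2.12*|0.0| = 0.0


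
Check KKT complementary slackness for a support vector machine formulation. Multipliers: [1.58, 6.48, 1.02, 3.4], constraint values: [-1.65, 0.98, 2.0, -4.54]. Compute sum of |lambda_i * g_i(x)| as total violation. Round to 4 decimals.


KKT complementary slackness check:
lambda_1 * g_1 = 1.58 * -1.65 = -2.607
lambda_2 * g_2 = 6.48 * 0.98 = 6.3504
lambda_3 * g_3 = 1.02 * 2.0 = 2.04
lambda_4 * g_4 = 3.4 * -4.54 = -15.436
Total violation = 2.607 + 6.3504 + 2.04 + 15.436 = 26.4334


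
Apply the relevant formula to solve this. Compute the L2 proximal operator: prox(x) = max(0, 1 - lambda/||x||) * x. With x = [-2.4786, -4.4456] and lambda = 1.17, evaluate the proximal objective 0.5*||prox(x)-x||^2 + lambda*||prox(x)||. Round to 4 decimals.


Step 1: Compute ||x||.
||x|| = 5.0899
Step 2: Compute scaling factor.
scale = max(0, 1 - 1.17/5.0899) = 0.7701
Step 3: prox(x) = [-1.9088, -3.4237]
||prox(x)|| = 3.9199
Step 4: Proximal objective.
0.5*||prox-x||^2 = 0.6845
lambda*||prox|| = 4.5863
Total = 5.2707


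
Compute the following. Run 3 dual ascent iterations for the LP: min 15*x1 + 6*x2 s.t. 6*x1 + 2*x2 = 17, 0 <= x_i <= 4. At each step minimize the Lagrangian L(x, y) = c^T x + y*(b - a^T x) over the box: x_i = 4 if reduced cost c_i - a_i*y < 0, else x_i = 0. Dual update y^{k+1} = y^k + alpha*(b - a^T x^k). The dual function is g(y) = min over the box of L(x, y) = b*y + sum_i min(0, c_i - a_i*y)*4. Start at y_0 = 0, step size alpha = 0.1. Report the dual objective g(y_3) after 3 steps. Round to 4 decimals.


Dual ascent for LP: min 15*x1 + 6*x2, 6*x1 + 2*x2 = 17, 0 <= x_i <= 4
Step 1: y^k = 0.0, reduced costs: (15.0, 6.0)
  x^k = (0.0, 0.0), subgradient = b - a^T x = 17.0
  y^{k+1} = 0.0 + 0.1*17.0 = 1.7
Step 2: y^k = 1.7, reduced costs: (4.8, 2.6)
  x^k = (0.0, 0.0), subgradient = b - a^T x = 17.0
  y^{k+1} = 1.7 + 0.1*17.0 = 3.4
Step 3: y^k = 3.4, reduced costs: (-5.4, -0.8)
  x^k = (4.0, 4.0), subgradient = b - a^T x = -15.0
  y^{k+1} = 3.4 + 0.1*-15.0 = 1.9
Dual objective at y_3 = 1.9: reduced costs (3.6, 2.2), box minimizer x = (0.0, 0.0)
g(y_3) = b*y + (c1 - a1*y)*x1 + (c2 - a2*y)*x2 = 17*1.9 + 3.6*0.0 + 2.2*0.0 = 32.3 + 0.0 + 0.0 = 32.3


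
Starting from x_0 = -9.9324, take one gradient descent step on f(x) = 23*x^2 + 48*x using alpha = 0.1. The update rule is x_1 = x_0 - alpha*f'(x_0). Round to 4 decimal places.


We compute the gradient at x_0 and apply the update.
f'(x) = 46*x + 48
f'(-9.9324) = 46*-9.9324 + 48 = -408.8904
x_1 = -9.9324 - 0.1*-408.8904 = 30.9566


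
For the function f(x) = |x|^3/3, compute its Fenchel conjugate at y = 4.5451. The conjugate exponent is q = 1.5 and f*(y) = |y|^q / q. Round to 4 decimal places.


The conjugate exponent q satisfies 1/p + 1/q = 1.
p = 3, so q = 3/(3 - 1) = 1.5
|y|^q = 4.5451^1.5 = 9.6898
f*(4.5451) = 9.6898 / 1.5 = 6.4599


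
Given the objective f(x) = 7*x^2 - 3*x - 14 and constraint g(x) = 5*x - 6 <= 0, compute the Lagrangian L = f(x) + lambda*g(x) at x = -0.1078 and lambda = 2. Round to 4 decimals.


Step 1: Evaluate f(x).
f(-0.1078) = 7*(-0.1078)^2 - 3*(-0.1078) - 14 = -13.5953
Step 2: Evaluate g(x).
g(-0.1078) = 5*-0.1078 - 6 = -6.539
Step 3: Compute Lagrangian.
L = -13.5953 + 2*-6.539 = -26.6733


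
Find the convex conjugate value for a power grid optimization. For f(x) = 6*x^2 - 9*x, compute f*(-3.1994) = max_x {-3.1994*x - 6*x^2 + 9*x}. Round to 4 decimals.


f*(y) = sup_x {y*x - a*x^2 - b*x} = sup_x {(y-b)*x - a*x^2}
FOC: (y - b) - 2a*x = 0 => x* = (y - b)/(2a)
x* = (-3.1994 + 9)/(2*6) = 0.4834
f*(-3.1994) = (y-b)^2/(4a) = (-3.1994 + 9)^2/(4*6)
= 33.647/24 = 1.402


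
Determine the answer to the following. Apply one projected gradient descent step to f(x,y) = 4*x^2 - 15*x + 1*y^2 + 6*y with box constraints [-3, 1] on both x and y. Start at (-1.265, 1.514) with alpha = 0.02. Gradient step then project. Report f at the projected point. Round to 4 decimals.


Step 1: Compute gradient at (-1.265, 1.514).
grad_x = 2*4*-1.265 - 15 = -25.12
grad_y = 2*1*1.514 + 6 = 9.028
Step 2: Gradient step.
x_raw = -1.265 - 0.02*-25.12 = -0.7626
y_raw = 1.514 - 0.02*9.028 = 1.3334
Step 3: Project onto [-3, 1].
x_proj = clip(-0.7626) = -0.7626
y_proj = clip(1.3334) = 1.0
Step 4: Evaluate f.
f(-0.7626, 1.0) = 20.7652


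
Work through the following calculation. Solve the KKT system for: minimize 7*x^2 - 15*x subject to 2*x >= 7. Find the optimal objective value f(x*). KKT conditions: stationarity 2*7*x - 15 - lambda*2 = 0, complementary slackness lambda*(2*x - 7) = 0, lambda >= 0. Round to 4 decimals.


Step 1: Try lambda = 0 (constraint inactive).
x_unc = 15/(2*7) = 1.0714
Check: 2*1.0714 = 2.1428 < 7 -- violated!
Step 2: Constraint must be active: 2*x = 7
x* = 7/2 = 3.5
lambda = (2*7*3.5 - 15)/2 = 17.0
Step 3: Compute optimal value.
f(x*) = 7*3.5^2 - 15*3.5 = 33.25


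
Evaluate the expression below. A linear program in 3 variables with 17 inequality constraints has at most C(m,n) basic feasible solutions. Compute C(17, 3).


Each vertex corresponds to some choice of n active constraints out of m, so the number of vertices is at most C(m, n) = m! / (n!(m-n)!).
m = 17, n = 3
Numerator: 17 * 16 * 15
Denominator: 3! = 6
C(17, 3) = 680


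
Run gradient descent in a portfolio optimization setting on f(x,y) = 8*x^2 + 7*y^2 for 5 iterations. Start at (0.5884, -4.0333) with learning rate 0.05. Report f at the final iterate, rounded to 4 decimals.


Gradient descent on f(x,y) = 8*x^2 + 7*y^2.
Starting point: (0.5884, -4.0333), alpha = 0.05
Step 1: grad_x = 2*8*0.5884 = 9.4144, grad_y = 2*7*-4.0333 = -56.4662
  x_1 = 0.5884 - 0.05*9.4144 = 0.1177
  y_1 = -4.0333 - 0.05*-56.4662 = -1.21
Step 2: grad_x = 2*8*0.1177 = 1.8829, grad_y = 2*7*-1.21 = -16.9399
  x_2 = 0.1177 - 0.05*1.8829 = 0.0235
  y_2 = -1.21 - 0.05*-16.9399 = -0.363
Step 3: grad_x = 2*8*0.0235 = 0.3766, grad_y = 2*7*-0.363 = -5.082
  x_3 = 0.0235 - 0.05*0.3766 = 0.0047
  y_3 = -0.363 - 0.05*-5.082 = -0.1089
Step 4: grad_x = 2*8*0.0047 = 0.0753, grad_y = 2*7*-0.1089 = -1.5246
  x_4 = 0.0047 - 0.05*0.0753 = 0.0009
  y_4 = -0.1089 - 0.05*-1.5246 = -0.0327
Step 5: grad_x = 2*8*0.0009 = 0.0151, grad_y = 2*7*-0.0327 = -0.4574
  x_5 = 0.0009 - 0.05*0.0151 = 0.0002
  y_5 = -0.0327 - 0.05*-0.4574 = -0.0098
f(0.0002, -0.0098) = 8*0.0002^2 + 7*(-0.0098)^2 = 0.0007


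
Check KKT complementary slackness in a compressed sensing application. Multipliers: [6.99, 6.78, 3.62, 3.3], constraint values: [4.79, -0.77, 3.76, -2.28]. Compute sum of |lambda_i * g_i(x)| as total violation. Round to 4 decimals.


KKT complementary slackness check:
lambda_1 * g_1 = 6.99 * 4.79 = 33.4821
lambda_2 * g_2 = 6.78 * -0.77 = -5.2206
lambda_3 * g_3 = 3.62 * 3.76 = 13.6112
lambda_4 * g_4 = 3.3 * -2.28 = -7.524
Total violation = 33.4821 + 5.2206 + 13.6112 + 7.524 = 59.8379


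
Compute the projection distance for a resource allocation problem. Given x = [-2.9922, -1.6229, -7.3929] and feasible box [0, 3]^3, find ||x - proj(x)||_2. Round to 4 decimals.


Project each component onto [0, 3].
clip(-2.9922) = 0.0, clip(-1.6229) = 0.0, clip(-7.3929) = 0.0
Projection = [0.0, 0.0, 0.0]
Squared diffs: [8.9533, 2.6338, 54.655]
Distance = sqrt(66.2421) = 8.1389


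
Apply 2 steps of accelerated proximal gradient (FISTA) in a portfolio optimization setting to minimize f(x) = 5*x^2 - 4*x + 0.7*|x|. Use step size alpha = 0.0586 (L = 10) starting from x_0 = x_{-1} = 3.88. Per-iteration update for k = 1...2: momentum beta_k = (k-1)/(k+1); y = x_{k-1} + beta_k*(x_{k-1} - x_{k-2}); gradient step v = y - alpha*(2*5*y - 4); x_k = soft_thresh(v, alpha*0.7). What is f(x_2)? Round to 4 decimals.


FISTA on f(x) = 5*x^2 - 4*x + 0.7*|x|
L = 10, alpha = 0.0586
Iteration 1: beta = 0.0, y = 3.88 + 0.0*(3.88 - 3.88) = 3.88
  grad(y) = 34.8, v = y - alpha*grad = 1.8407
  prox(v) = soft_thresh(1.8407, 0.041) = 1.7997
Iteration 2: beta = 0.3333, y = 1.7997 + 0.3333*(1.7997 - 3.88) = 1.1063
  grad(y) = 7.0627, v = y - alpha*grad = 0.6924
  prox(v) = soft_thresh(0.6924, 0.041) = 0.6514
f(x_2) = 5*0.6514^2 - 4*0.6514 + 0.7*|0.6514| = -0.0281


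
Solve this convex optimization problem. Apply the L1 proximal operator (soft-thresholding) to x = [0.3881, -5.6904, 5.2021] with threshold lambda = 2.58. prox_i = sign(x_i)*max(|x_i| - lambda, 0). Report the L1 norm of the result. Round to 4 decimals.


Soft-thresholding with lambda = 2.58:
prox(0.3881) = sign(0.3881)*max(|0.3881| - 2.58, 0) = 0.0
prox(-5.6904) = sign(-5.6904)*max(|-5.6904| - 2.58, 0) = -3.1104
prox(5.2021) = sign(5.2021)*max(|5.2021| - 2.58, 0) = 2.6221
prox(x) = [0.0, -3.1104, 2.6221]
||prox(x)||_1 = 0.0 + 3.1104 + 2.6221 = 5.7325


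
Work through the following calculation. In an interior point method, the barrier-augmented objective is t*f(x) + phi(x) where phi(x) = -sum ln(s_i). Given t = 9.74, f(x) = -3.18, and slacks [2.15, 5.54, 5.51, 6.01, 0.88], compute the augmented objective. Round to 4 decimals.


Step 1: Compute log-barrier.
ln values: [0.7655, 1.712, 1.7066, 1.7934, -0.1278]
phi = -(0.7655 + 1.712 + 1.7066 + 1.7934 - 0.1278) = -5.8496
Step 2: Compute augmented objective.
t*f(x) = 9.74*-3.18 = -30.9732
Total = -30.9732 - 5.8496 = -36.8228


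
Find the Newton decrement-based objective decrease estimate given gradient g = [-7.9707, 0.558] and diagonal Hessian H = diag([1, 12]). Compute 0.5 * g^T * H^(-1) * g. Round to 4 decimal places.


Step 1: H is diagonal, so H^(-1) * g = [-7.9707, 0.0465].
Step 2: g^T H^(-1) g = sum_i g_i^2 / H_ii
  = (-7.9707)^2/1 + (0.558)^2/12
  = 63.5321 + 0.0259 = 63.558
Step 3: Objective decrease = 0.5 * g^T H^(-1) g = 31.779


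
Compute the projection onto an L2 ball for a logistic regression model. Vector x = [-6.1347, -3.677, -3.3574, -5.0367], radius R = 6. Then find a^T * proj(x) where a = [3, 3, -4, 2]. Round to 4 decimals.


Step 1: Compute ||x|| (intermediates to 6 decimals).
||x|| = sqrt((-6.1347)^2 + (-3.677)^2 + (-3.3574)^2 + (-5.0367)^2) = 9.369918
Step 2: Project.
Since ||x|| > R, scale = R/||x|| = 6/9.369918 = 0.640347, proj(x) = scale * x
proj(x) = [-3.928337, -2.354556, -2.149901, -3.225236]
Step 3: Dot product.
a^T * proj(x) = 3*(-3.928337) + 3*(-2.354556) - 4*(-2.149901) + 2*(-3.225236) = -16.6995


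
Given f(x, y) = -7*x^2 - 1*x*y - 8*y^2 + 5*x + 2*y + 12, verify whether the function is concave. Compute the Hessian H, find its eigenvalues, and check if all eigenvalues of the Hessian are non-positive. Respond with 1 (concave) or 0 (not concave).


The Hessian of f(x,y) = -7*x^2 - 1*x*y - 8*y^2 + 5*x + 2*y + 12 is:
H = [[-14, -1], [-1, -16]]
Trace = -14 - 16 = -30
Determinant = -14*-16 - (-1)^2 = 223
Discriminant = (-30)^2 - 4*223 = 8.0
Eigenvalues: lambda_1 = -16.4142, lambda_2 = -13.5858
The function is concave.

1


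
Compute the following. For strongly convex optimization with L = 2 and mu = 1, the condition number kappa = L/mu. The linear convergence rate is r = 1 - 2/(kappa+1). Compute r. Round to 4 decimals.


Step 1: Compute the condition number.
kappa = L/mu = 2/1 = 2.0
Step 2: Compute the convergence rate.
r = 1 - 2/(kappa + 1) = 1 - 2*mu/(L + mu) = (L - mu)/(L + mu) = 1/3 = 0.3333


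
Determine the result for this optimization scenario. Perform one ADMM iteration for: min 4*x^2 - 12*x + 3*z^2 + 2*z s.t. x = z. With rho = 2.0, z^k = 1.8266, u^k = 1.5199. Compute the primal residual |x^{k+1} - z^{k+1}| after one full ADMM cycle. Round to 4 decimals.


ADMM iteration with rho = 2.0, z^k = 1.8266, u^k = 1.5199
Step 1: x-update.
Minimize 4*x^2 - 12*x + (2.0/2)*(x - 1.8266 + 1.5199)^2
FOC: (2*4 + 2.0)*x = 12 + 2.0*(1.8266 - 1.5199)
x^{k+1} = 1.2613
Step 2: z-update.
Minimize 3*z^2 + 2*z + (2.0/2)*(1.2613 - z + 1.5199)^2
FOC: (2*3 + 2.0)*z = -2 + 2.0*(1.2613 + 1.5199)
z^{k+1} = 0.4453
Step 3: u-update.
u^{k+1} = 1.5199 + 1.2613 - 0.4453 = 2.3359
Step 4: Primal residual = |1.2613 - 0.4453| = 0.816


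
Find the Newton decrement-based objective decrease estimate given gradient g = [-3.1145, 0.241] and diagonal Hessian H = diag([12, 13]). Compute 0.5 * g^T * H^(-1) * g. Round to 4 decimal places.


Step 1: H is diagonal, so H^(-1) * g = [-0.2595, 0.0185].
Step 2: g^T H^(-1) g = sum_i g_i^2 / H_ii
  = (-3.1145)^2/12 + (0.241)^2/13
  = 0.8083 + 0.0045 = 0.8128
Step 3: Objective decrease = 0.5 * g^T H^(-1) g = 0.4064


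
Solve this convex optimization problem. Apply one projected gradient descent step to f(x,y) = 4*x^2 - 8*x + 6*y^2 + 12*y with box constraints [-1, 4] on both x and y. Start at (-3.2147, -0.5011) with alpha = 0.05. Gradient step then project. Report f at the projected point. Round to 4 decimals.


Step 1: Compute gradient at (-3.2147, -0.5011).
grad_x = 2*4*-3.2147 - 8 = -33.7176
grad_y = 2*6*-0.5011 + 12 = 5.9868
Step 2: Gradient step.
x_raw = -3.2147 - 0.05*-33.7176 = -1.5288
y_raw = -0.5011 - 0.05*5.9868 = -0.8004
Step 3: Project onto [-1, 4].
x_proj = clip(-1.5288) = -1.0
y_proj = clip(-0.8004) = -0.8004
Step 4: Evaluate f.
f(-1.0, -0.8004) = 6.2389


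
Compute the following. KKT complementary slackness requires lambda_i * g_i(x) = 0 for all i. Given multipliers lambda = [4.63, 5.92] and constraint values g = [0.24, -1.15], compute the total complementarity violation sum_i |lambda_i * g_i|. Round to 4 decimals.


KKT complementary slackness check:
lambda_1 * g_1 = 4.63 * 0.24 = 1.1112
lambda_2 * g_2 = 5.92 * -1.15 = -6.808
Total violation = 1.1112 + 6.808 = 7.9192


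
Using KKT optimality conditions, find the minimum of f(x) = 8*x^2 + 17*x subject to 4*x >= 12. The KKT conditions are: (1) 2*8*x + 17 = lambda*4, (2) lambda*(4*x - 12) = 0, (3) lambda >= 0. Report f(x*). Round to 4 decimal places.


Step 1: Try lambda = 0 (constraint inactive).
x_unc = -17/(2*8) = -1.0625
Check: 4*-1.0625 = -4.25 < 12 -- violated!
Step 2: Constraint must be active: 4*x = 12
x* = 12/4 = 3.0
lambda = (2*8*3.0 + 17)/4 = 16.25
Step 3: Compute optimal value.
f(x*) = 8*3.0^2 + 17*3.0 = 123.0


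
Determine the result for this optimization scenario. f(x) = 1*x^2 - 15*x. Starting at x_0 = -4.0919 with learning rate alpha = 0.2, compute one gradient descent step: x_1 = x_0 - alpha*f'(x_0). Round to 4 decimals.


We compute the gradient at x_0 and apply the update.
f'(x) = 2*x - 15
f'(-4.0919) = 2*-4.0919 - 15 = -23.1838
x_1 = -4.0919 - 0.2*-23.1838 = 0.5449


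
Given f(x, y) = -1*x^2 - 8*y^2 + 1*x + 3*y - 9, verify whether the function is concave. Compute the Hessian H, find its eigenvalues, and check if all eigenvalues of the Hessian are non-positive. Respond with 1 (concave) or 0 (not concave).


The Hessian of f(x,y) = -1*x^2 - 8*y^2 + 1*x + 3*y - 9 is:
H = [[-2, 0], [0, -16]]
Trace = -2 - 16 = -18
Determinant = -2*-16 - (0)^2 = 32
Discriminant = (-18)^2 - 4*32 = 196.0
Eigenvalues: lambda_1 = -16.0, lambda_2 = -2.0
The function is concave.

1


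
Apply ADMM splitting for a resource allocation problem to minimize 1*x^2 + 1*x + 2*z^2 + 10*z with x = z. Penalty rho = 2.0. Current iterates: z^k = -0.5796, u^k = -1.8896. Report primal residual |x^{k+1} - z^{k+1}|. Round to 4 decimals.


ADMM iteration with rho = 2.0, z^k = -0.5796, u^k = -1.8896
Step 1: x-update.
Minimize 1*x^2 + 1*x + (2.0/2)*(x + 0.5796 - 1.8896)^2
FOC: (2*1 + 2.0)*x = -1 + 2.0*(-0.5796 + 1.8896)
x^{k+1} = 0.405
Step 2: z-update.
Minimize 2*z^2 + 10*z + (2.0/2)*(0.405 - z - 1.8896)^2
FOC: (2*2 + 2.0)*z = -10 + 2.0*(0.405 - 1.8896)
z^{k+1} = -2.1615
Step 3: u-update.
u^{k+1} = -1.8896 + 0.405 + 2.1615 = 0.6769
Step 4: Primal residual = |0.405 + 2.1615| = 2.5665


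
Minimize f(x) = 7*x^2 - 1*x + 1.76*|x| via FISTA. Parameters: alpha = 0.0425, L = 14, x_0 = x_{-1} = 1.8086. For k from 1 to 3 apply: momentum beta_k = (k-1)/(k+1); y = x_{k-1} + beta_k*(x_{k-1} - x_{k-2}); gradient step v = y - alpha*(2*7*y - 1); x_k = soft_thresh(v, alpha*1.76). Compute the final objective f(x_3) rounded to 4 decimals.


FISTA on f(x) = 7*x^2 - 1*x + 1.76*|x|
L = 14, alpha = 0.0425
Iteration 1: beta = 0.0, y = 1.8086 + 0.0*(1.8086 - 1.8086) = 1.8086
  grad(y) = 24.3204, v = y - alpha*grad = 0.775
  prox(v) = soft_thresh(0.775, 0.0748) = 0.7002
Iteration 2: beta = 0.3333, y = 0.7002 + 0.3333*(0.7002 - 1.8086) = 0.3307
  grad(y) = 3.6299, v = y - alpha*grad = 0.1764
  prox(v) = soft_thresh(0.1764, 0.0748) = 0.1016
Iteration 3: beta = 0.5, y = 0.1016 + 0.5*(0.1016 - 0.7002) = -0.1976
  grad(y) = -3.7669, v = y - alpha*grad = -0.0375
  prox(v) = soft_thresh(-0.0375, 0.0748) = 0.0
f(x_3) = 7*0.0^2 - 1*0.0 + 1.76*|0.0| = 0.0


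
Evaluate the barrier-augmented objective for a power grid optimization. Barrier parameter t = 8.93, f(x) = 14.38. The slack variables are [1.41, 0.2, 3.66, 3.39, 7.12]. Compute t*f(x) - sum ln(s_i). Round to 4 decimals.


Step 1: Compute log-barrier.
ln values: [0.3436, -1.6094, 1.2975, 1.2208, 1.9629]
phi = -(0.3436 - 1.6094 + 1.2975 + 1.2208 + 1.9629) = -3.2154
Step 2: Compute augmented objective.
t*f(x) = 8.93*14.38 = 128.4134
Total = 128.4134 - 3.2154 = 125.198


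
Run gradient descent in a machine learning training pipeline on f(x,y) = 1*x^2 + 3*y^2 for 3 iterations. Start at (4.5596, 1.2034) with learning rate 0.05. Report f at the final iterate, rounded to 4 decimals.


Gradient descent on f(x,y) = 1*x^2 + 3*y^2.
Starting point: (4.5596, 1.2034), alpha = 0.05
Step 1: grad_x = 2*1*4.5596 = 9.1192, grad_y = 2*3*1.2034 = 7.2204
  x_1 = 4.5596 - 0.05*9.1192 = 4.1036
  y_1 = 1.2034 - 0.05*7.2204 = 0.8424
Step 2: grad_x = 2*1*4.1036 = 8.2073, grad_y = 2*3*0.8424 = 5.0543
  x_2 = 4.1036 - 0.05*8.2073 = 3.6933
  y_2 = 0.8424 - 0.05*5.0543 = 0.5897
Step 3: grad_x = 2*1*3.6933 = 7.3866, grad_y = 2*3*0.5897 = 3.538
  x_3 = 3.6933 - 0.05*7.3866 = 3.3239
  y_3 = 0.5897 - 0.05*3.538 = 0.4128
f(3.3239, 0.4128) = 1*3.3239^2 + 3*0.4128^2 = 11.5598


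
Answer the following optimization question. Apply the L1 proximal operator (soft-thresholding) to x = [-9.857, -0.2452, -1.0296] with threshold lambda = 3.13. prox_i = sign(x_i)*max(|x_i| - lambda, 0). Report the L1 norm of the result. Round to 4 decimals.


Soft-thresholding with lambda = 3.13:
prox(-9.857) = sign(-9.857)*max(|-9.857| - 3.13, 0) = -6.727
prox(-0.2452) = sign(-0.2452)*max(|-0.2452| - 3.13, 0) = 0.0
prox(-1.0296) = sign(-1.0296)*max(|-1.0296| - 3.13, 0) = 0.0
prox(x) = [-6.727, 0.0, 0.0]
||prox(x)||_1 = 6.727 + 0.0 + 0.0 = 6.727


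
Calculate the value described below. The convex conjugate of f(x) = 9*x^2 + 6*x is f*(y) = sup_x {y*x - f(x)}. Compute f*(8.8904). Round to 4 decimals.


f*(y) = sup_x {y*x - a*x^2 - b*x} = sup_x {(y-b)*x - a*x^2}
FOC: (y - b) - 2a*x = 0 => x* = (y - b)/(2a)
x* = (8.8904 - 6)/(2*9) = 0.1606
f*(8.8904) = (y-b)^2/(4a) = (8.8904 - 6)^2/(4*9)
= 8.3544/36 = 0.2321


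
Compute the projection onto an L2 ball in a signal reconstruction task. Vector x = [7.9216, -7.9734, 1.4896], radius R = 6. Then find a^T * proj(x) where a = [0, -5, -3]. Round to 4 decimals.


Step 1: Compute ||x|| (intermediates to 6 decimals).
||x|| = sqrt(7.9216^2 + (-7.9734)^2 + 1.4896^2) = 11.337802
Step 2: Project.
Since ||x|| > R, scale = R/||x|| = 6/11.337802 = 0.529203, proj(x) = scale * x
proj(x) = [4.192134, -4.219547, 0.788301]
Step 3: Dot product.
a^T * proj(x) = 0*4.192134 - 5*(-4.219547) - 3*0.788301 = 18.7328
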